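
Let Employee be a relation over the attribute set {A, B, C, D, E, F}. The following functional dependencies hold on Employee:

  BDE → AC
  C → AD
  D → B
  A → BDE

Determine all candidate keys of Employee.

Attribute F never appears on the right-hand side of any dependency, so F must belong to every candidate key.
{F}⁺ = {F}, which is not all of the schema, so we must add further attributes.
{A, F}⁺: A→BDE adds B, D, E; BDE→AC adds C → {A, B, C, D, E, F}. Minimal: {F}⁺ = {F}; {A}⁺ = {A, B, C, D, E} — none reach the full schema.
{C, F}⁺: C→AD adds A, D; D→B adds B; A→BDE adds E → {A, B, C, D, E, F}. Minimal: {F}⁺ = {F}; {C}⁺ = {A, B, C, D, E} — none reach the full schema.
{D, E, F}⁺: D→B adds B; BDE→AC adds A, C → {A, B, C, D, E, F}. Minimal: {E, F}⁺ = {E, F}; {D, F}⁺ = {B, D, F}; {D, E}⁺ = {A, B, C, D, E} — none reach the full schema.
Any other superkey contains one of these as a subset, so there are no further candidate keys.

{A, F}, {C, F}, {D, E, F}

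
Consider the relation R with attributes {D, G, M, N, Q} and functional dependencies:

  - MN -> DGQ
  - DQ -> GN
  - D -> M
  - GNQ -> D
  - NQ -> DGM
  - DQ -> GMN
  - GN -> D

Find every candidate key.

{D, N}⁺: D→M adds M; MN→DGQ adds G, Q → {D, G, M, N, Q}.
{D, Q}⁺: DQ→GN adds G, N; D→M adds M → {D, G, M, N, Q}.
{G, N}⁺: GN→D adds D; D→M adds M; MN→DGQ adds Q → {D, G, M, N, Q}.
{M, N}⁺: MN→DGQ adds D, G, Q → {D, G, M, N, Q}.
{N, Q}⁺: NQ→DGM adds D, G, M → {D, G, M, N, Q}.

DN, DQ, GN, MN, NQ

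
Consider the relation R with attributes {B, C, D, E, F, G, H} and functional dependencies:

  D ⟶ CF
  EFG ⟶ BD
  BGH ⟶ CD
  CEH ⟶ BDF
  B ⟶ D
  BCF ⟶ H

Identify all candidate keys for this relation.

Attributes E, G never appear on any right-hand side, so every candidate key must contain {E, G}.
{E, G}⁺ = {E, G}, which is not all of the schema, so we must add further attributes.
{B, E, G}⁺: B→D adds D; D→CF adds C, F; BCF→H adds H → {B, C, D, E, F, G, H}. Minimal: {E, G}⁺ = {E, G}; {B, G}⁺ = {B, C, D, F, G, H}; {B, E}⁺ = {B, C, D, E, F, H} — none reach the full schema.
{D, E, G}⁺: D→CF adds C, F; EFG→BD adds B; BCF→H adds H → {B, C, D, E, F, G, H}. Minimal: {E, G}⁺ = {E, G}; {D, G}⁺ = {C, D, F, G}; {D, E}⁺ = {C, D, E, F} — none reach the full schema.
{E, F, G}⁺: EFG→BD adds B, D; D→CF adds C; BCF→H adds H → {B, C, D, E, F, G, H}. Minimal: {F, G}⁺ = {F, G}; {E, G}⁺ = {E, G}; {E, F}⁺ = {E, F} — none reach the full schema.
{C, E, G, H}⁺: CEH→BDF adds B, D, F → {B, C, D, E, F, G, H}. Minimal: {E, G, H}⁺ = {E, G, H}; {C, G, H}⁺ = {C, G, H}; {C, E, H}⁺ = {B, C, D, E, F, H}; … — none reach the full schema.

{B, E, G}, {D, E, G}, {E, F, G}, {C, E, G, H}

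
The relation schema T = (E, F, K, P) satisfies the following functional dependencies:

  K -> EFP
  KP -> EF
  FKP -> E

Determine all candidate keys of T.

K

Attribute K never appears on the right-hand side of any dependency, so K must belong to every candidate key.
{K}⁺ = {E, F, K, P}, which is all of the schema, so {K} is the only candidate key.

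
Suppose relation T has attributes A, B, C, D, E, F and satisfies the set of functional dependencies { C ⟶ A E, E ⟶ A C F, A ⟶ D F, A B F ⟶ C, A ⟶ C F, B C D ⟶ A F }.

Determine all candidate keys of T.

(A, B), (B, C), (B, E)

Attribute B never appears on the right-hand side of any dependency, so B must belong to every candidate key.
{B}⁺ = {B}, which is not all of the schema, so we must add further attributes.
{A, B}⁺: A→DF adds D, F; ABF→C adds C; C→AE adds E → {A, B, C, D, E, F}. Minimal: {B}⁺ = {B}; {A}⁺ = {A, C, D, E, F} — none reach the full schema.
{B, C}⁺: C→AE adds A, E; E→ACF adds F; A→DF adds D → {A, B, C, D, E, F}. Minimal: {C}⁺ = {A, C, D, E, F}; {B}⁺ = {B} — none reach the full schema.
{B, E}⁺: E→ACF adds A, C, F; A→DF adds D → {A, B, C, D, E, F}. Minimal: {E}⁺ = {A, C, D, E, F}; {B}⁺ = {B} — none reach the full schema.
Any other superkey contains one of these as a subset, so there are no further candidate keys.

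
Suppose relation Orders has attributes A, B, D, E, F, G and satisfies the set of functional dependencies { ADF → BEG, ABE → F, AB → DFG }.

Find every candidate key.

{A, B}; {A, D, F}

{A, B}⁺: AB→DFG adds D, F, G; ADF→BEG adds E → {A, B, D, E, F, G}. Minimal: {B}⁺ = {B}; {A}⁺ = {A} — none reach the full schema.
{A, D, F}⁺: ADF→BEG adds B, E, G → {A, B, D, E, F, G}. Minimal: {D, F}⁺ = {D, F}; {A, F}⁺ = {A, F}; {A, D}⁺ = {A, D} — none reach the full schema.
Any other superkey contains one of these as a subset, so there are no further candidate keys.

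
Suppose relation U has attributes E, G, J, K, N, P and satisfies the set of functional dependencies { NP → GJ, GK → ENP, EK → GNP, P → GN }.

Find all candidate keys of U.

Attribute K never appears on the right-hand side of any dependency, so K must belong to every candidate key.
{K}⁺ = {K}, which is not all of the schema, so we must add further attributes.
{E, K}⁺: EK→GNP adds G, N, P; NP→GJ adds J → {E, G, J, K, N, P}.
{G, K}⁺: GK→ENP adds E, N, P; NP→GJ adds J → {E, G, J, K, N, P}.
{K, P}⁺: P→GN adds G, N; NP→GJ adds J; GK→ENP adds E → {E, G, J, K, N, P}.

{E, K}, {G, K}, {K, P}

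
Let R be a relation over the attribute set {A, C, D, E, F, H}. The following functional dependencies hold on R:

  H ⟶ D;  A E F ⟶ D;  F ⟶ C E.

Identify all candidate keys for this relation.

Attributes A, F, H never appear on any right-hand side, so every candidate key must contain {A, F, H}.
{A, F, H}⁺ = {A, C, D, E, F, H}, which is all of the schema, so {A, F, H} is the only candidate key.

(A, F, H)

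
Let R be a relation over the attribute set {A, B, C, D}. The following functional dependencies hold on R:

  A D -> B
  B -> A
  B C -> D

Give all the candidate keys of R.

{B, C}, {A, C, D}

Attribute C never appears on the right-hand side of any dependency, so C must belong to every candidate key.
{C}⁺ = {C}, which is not all of the schema, so we must add further attributes.
{B, C}⁺: B→A adds A; BC→D adds D → {A, B, C, D}. Minimal: {C}⁺ = {C}; {B}⁺ = {A, B} — none reach the full schema.
{A, C, D}⁺: AD→B adds B → {A, B, C, D}. Minimal: {C, D}⁺ = {C, D}; {A, D}⁺ = {A, B, D}; {A, C}⁺ = {A, C} — none reach the full schema.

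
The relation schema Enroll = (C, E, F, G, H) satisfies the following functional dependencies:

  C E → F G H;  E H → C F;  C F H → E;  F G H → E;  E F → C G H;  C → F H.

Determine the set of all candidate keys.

{C}⁺: C→FH adds F, H; CFH→E adds E; EF→CGH adds G → {C, E, F, G, H}.
{E, F}⁺: EF→CGH adds C, G, H → {C, E, F, G, H}.
{E, H}⁺: EH→CF adds C, F; EF→CGH adds G → {C, E, F, G, H}.
{F, G, H}⁺: FGH→E adds E; EF→CGH adds C → {C, E, F, G, H}.
Any other superkey contains one of these as a subset, so there are no further candidate keys.

C; EF; EH; FGH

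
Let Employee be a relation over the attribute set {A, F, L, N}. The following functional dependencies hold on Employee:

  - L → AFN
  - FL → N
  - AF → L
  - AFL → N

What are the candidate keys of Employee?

L, AF

{L}⁺: L→AFN adds A, F, N → {A, F, L, N}.
{A, F}⁺: AF→L adds L; AFL→N adds N → {A, F, L, N}. Minimal: {F}⁺ = {F}; {A}⁺ = {A} — none reach the full schema.
Any other superkey contains one of these as a subset, so there are no further candidate keys.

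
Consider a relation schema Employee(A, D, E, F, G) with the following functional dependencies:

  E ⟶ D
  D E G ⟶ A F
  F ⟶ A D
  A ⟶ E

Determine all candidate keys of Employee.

{A, G}; {E, G}; {F, G}

Attribute G never appears on the right-hand side of any dependency, so G must belong to every candidate key.
{G}⁺ = {G}, which is not all of the schema, so we must add further attributes.
{A, G}⁺: A→E adds E; E→D adds D; DEG→AF adds F → {A, D, E, F, G}. Minimal: {G}⁺ = {G}; {A}⁺ = {A, D, E} — none reach the full schema.
{E, G}⁺: E→D adds D; DEG→AF adds A, F → {A, D, E, F, G}. Minimal: {G}⁺ = {G}; {E}⁺ = {D, E} — none reach the full schema.
{F, G}⁺: F→AD adds A, D; A→E adds E → {A, D, E, F, G}. Minimal: {G}⁺ = {G}; {F}⁺ = {A, D, E, F} — none reach the full schema.
Any other superkey contains one of these as a subset, so there are no further candidate keys.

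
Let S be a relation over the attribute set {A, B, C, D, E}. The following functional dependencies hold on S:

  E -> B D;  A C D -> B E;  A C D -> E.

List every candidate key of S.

Attributes A, C never appear on any right-hand side, so every candidate key must contain {A, C}.
{A, C}⁺ = {A, C}, which is not all of the schema, so we must add further attributes.
{A, C, D}⁺: ACD→BE adds B, E → {A, B, C, D, E}. Minimal: {C, D}⁺ = {C, D}; {A, D}⁺ = {A, D}; {A, C}⁺ = {A, C} — none reach the full schema.
{A, C, E}⁺: E→BD adds B, D → {A, B, C, D, E}. Minimal: {C, E}⁺ = {B, C, D, E}; {A, E}⁺ = {A, B, D, E}; {A, C}⁺ = {A, C} — none reach the full schema.

{A, C, D}; {A, C, E}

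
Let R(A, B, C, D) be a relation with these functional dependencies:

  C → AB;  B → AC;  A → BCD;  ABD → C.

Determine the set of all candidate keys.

{A}⁺: A→BCD adds B, C, D → {A, B, C, D}.
{B}⁺: B→AC adds A, C; A→BCD adds D → {A, B, C, D}.
{C}⁺: C→AB adds A, B; A→BCD adds D → {A, B, C, D}.

A, B, C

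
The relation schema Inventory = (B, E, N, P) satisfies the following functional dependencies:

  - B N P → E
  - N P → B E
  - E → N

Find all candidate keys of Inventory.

EP, NP

Attribute P never appears on the right-hand side of any dependency, so P must belong to every candidate key.
{P}⁺ = {P}, which is not all of the schema, so we must add further attributes.
{E, P}⁺: E→N adds N; NP→BE adds B → {B, E, N, P}.
{N, P}⁺: NP→BE adds B, E → {B, E, N, P}.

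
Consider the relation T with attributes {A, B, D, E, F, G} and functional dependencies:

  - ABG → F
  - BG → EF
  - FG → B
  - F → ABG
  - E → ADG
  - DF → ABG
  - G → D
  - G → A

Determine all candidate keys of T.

{F}⁺: F→ABG adds A, B, G; G→D adds D; BG→EF adds E → {A, B, D, E, F, G}.
{B, E}⁺: E→ADG adds A, D, G; ABG→F adds F → {A, B, D, E, F, G}. Minimal: {E}⁺ = {A, D, E, G}; {B}⁺ = {B} — none reach the full schema.
{B, G}⁺: BG→EF adds E, F; F→ABG adds A; E→ADG adds D → {A, B, D, E, F, G}. Minimal: {G}⁺ = {A, D, G}; {B}⁺ = {B} — none reach the full schema.

F, BE, BG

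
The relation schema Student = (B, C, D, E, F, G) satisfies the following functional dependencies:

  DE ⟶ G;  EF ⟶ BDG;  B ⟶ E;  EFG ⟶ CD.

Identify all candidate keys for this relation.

Attribute F never appears on the right-hand side of any dependency, so F must belong to every candidate key.
{F}⁺ = {F}, which is not all of the schema, so we must add further attributes.
{B, F}⁺: B→E adds E; EF→BDG adds D, G; EFG→CD adds C → {B, C, D, E, F, G}.
{E, F}⁺: EF→BDG adds B, D, G; EFG→CD adds C → {B, C, D, E, F, G}.

{B, F}, {E, F}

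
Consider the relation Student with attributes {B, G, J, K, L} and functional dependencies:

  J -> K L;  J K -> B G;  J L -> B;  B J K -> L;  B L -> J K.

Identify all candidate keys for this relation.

{J}⁺: J→KL adds K, L; JK→BG adds B, G → {B, G, J, K, L}.
{B, L}⁺: BL→JK adds J, K; JK→BG adds G → {B, G, J, K, L}. Minimal: {L}⁺ = {L}; {B}⁺ = {B} — none reach the full schema.

(J); (B, L)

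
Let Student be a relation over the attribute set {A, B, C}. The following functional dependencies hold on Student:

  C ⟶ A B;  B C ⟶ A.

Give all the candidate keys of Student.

Attribute C never appears on the right-hand side of any dependency, so C must belong to every candidate key.
{C}⁺ = {A, B, C}, which is all of the schema, so {C} is the only candidate key.

{C}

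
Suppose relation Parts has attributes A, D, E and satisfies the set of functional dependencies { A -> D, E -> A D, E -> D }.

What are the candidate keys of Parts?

{E}

Attribute E never appears on the right-hand side of any dependency, so E must belong to every candidate key.
{E}⁺ = {A, D, E}, which is all of the schema, so {E} is the only candidate key.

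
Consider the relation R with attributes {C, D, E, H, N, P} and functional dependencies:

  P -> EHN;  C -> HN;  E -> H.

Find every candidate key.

CDP

{C, D, P}⁺: P→EHN adds E, H, N → {C, D, E, H, N, P}.
No other minimal superkey exists.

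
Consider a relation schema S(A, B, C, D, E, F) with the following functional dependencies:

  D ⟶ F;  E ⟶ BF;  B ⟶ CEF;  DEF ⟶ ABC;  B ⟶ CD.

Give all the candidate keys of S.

{B}; {E}

{B}⁺: B→CEF adds C, E, F; B→CD adds D; DEF→ABC adds A → {A, B, C, D, E, F}.
{E}⁺: E→BF adds B, F; B→CEF adds C; B→CD adds D; DEF→ABC adds A → {A, B, C, D, E, F}.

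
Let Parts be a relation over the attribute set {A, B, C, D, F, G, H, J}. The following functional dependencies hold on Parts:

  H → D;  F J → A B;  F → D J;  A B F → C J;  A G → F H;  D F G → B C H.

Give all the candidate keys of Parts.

{A, G}; {F, G}

Attribute G never appears on the right-hand side of any dependency, so G must belong to every candidate key.
{G}⁺ = {G}, which is not all of the schema, so we must add further attributes.
{A, G}⁺: AG→FH adds F, H; H→D adds D; F→DJ adds J; DFG→BCH adds B, C → {A, B, C, D, F, G, H, J}. Minimal: {G}⁺ = {G}; {A}⁺ = {A} — none reach the full schema.
{F, G}⁺: F→DJ adds D, J; DFG→BCH adds B, C, H; FJ→AB adds A → {A, B, C, D, F, G, H, J}. Minimal: {G}⁺ = {G}; {F}⁺ = {A, B, C, D, F, J} — none reach the full schema.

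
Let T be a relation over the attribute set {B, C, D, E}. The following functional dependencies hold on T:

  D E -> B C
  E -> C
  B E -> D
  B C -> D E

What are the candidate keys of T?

{B, C}, {B, E}, {D, E}

{B, C}⁺: BC→DE adds D, E → {B, C, D, E}. Minimal: {C}⁺ = {C}; {B}⁺ = {B} — none reach the full schema.
{B, E}⁺: E→C adds C; BE→D adds D → {B, C, D, E}. Minimal: {E}⁺ = {C, E}; {B}⁺ = {B} — none reach the full schema.
{D, E}⁺: DE→BC adds B, C → {B, C, D, E}. Minimal: {E}⁺ = {C, E}; {D}⁺ = {D} — none reach the full schema.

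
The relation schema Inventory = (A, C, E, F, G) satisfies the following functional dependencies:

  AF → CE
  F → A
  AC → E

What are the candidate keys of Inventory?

{F, G}

Attributes F, G never appear on any right-hand side, so every candidate key must contain {F, G}.
{F, G}⁺ = {A, C, E, F, G}, which is all of the schema, so {F, G} is the only candidate key.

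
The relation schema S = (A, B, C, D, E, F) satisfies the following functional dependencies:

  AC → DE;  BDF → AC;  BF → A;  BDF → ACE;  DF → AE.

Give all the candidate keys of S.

Attributes B, F never appear on any right-hand side, so every candidate key must contain {B, F}.
{B, F}⁺ = {A, B, F}, which is not all of the schema, so we must add further attributes.
{B, C, F}⁺: BF→A adds A; AC→DE adds D, E → {A, B, C, D, E, F}. Minimal: {C, F}⁺ = {C, F}; {B, F}⁺ = {A, B, F}; {B, C}⁺ = {B, C} — none reach the full schema.
{B, D, F}⁺: BDF→AC adds A, C; BDF→ACE adds E → {A, B, C, D, E, F}. Minimal: {D, F}⁺ = {A, D, E, F}; {B, F}⁺ = {A, B, F}; {B, D}⁺ = {B, D} — none reach the full schema.

(B, C, F), (B, D, F)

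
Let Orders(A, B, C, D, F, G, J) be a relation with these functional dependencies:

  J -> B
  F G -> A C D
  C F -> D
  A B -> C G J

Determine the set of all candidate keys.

Attribute F never appears on the right-hand side of any dependency, so F must belong to every candidate key.
{F}⁺ = {F}, which is not all of the schema, so we must add further attributes.
{A, B, F}⁺: AB→CGJ adds C, G, J; FG→ACD adds D → {A, B, C, D, F, G, J}. Minimal: {B, F}⁺ = {B, F}; {A, F}⁺ = {A, F}; {A, B}⁺ = {A, B, C, G, J} — none reach the full schema.
{A, F, J}⁺: J→B adds B; AB→CGJ adds C, G; FG→ACD adds D → {A, B, C, D, F, G, J}. Minimal: {F, J}⁺ = {B, F, J}; {A, J}⁺ = {A, B, C, G, J}; {A, F}⁺ = {A, F} — none reach the full schema.
{B, F, G}⁺: FG→ACD adds A, C, D; AB→CGJ adds J → {A, B, C, D, F, G, J}. Minimal: {F, G}⁺ = {A, C, D, F, G}; {B, G}⁺ = {B, G}; {B, F}⁺ = {B, F} — none reach the full schema.
{F, G, J}⁺: J→B adds B; FG→ACD adds A, C, D → {A, B, C, D, F, G, J}. Minimal: {G, J}⁺ = {B, G, J}; {F, J}⁺ = {B, F, J}; {F, G}⁺ = {A, C, D, F, G} — none reach the full schema.

{A, B, F}; {A, F, J}; {B, F, G}; {F, G, J}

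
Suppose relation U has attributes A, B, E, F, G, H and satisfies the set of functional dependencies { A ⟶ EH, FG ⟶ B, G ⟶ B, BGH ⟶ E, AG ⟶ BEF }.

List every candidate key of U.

Attributes A, G never appear on any right-hand side, so every candidate key must contain {A, G}.
{A, G}⁺ = {A, B, E, F, G, H}, which is all of the schema, so {A, G} is the only candidate key.

{A, G}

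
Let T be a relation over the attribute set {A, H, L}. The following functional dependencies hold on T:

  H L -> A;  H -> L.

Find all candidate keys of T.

{H}⁺: H→L adds L; HL→A adds A → {A, H, L}.

{H}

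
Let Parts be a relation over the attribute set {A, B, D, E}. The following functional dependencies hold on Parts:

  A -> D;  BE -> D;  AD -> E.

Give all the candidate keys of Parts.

Attributes A, B never appear on any right-hand side, so every candidate key must contain {A, B}.
{A, B}⁺ = {A, B, D, E}, which is all of the schema, so {A, B} is the only candidate key.

{A, B}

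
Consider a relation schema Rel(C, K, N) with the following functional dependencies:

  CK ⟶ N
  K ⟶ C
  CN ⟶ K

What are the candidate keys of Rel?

{K}⁺: K→C adds C; CK→N adds N → {C, K, N}.
{C, N}⁺: CN→K adds K → {C, K, N}.
Any other superkey contains one of these as a subset, so there are no further candidate keys.

K, CN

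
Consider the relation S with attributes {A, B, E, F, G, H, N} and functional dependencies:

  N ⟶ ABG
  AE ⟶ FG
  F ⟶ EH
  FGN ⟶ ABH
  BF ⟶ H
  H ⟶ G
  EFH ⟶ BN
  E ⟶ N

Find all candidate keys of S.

{E}⁺: E→N adds N; N→ABG adds A, B, G; AE→FG adds F; F→EH adds H → {A, B, E, F, G, H, N}.
{F}⁺: F→EH adds E, H; H→G adds G; EFH→BN adds B, N; N→ABG adds A → {A, B, E, F, G, H, N}.

(E), (F)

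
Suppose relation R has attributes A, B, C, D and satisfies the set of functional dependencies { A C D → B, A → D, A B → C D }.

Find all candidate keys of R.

{A, B}⁺: A→D adds D; AB→CD adds C → {A, B, C, D}. Minimal: {B}⁺ = {B}; {A}⁺ = {A, D} — none reach the full schema.
{A, C}⁺: A→D adds D; ACD→B adds B → {A, B, C, D}. Minimal: {C}⁺ = {C}; {A}⁺ = {A, D} — none reach the full schema.
Any other superkey contains one of these as a subset, so there are no further candidate keys.

AB, AC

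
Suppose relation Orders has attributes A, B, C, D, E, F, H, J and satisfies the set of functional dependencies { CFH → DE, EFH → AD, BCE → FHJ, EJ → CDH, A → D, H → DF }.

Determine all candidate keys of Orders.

Attribute B never appears on the right-hand side of any dependency, so B must belong to every candidate key.
{B}⁺ = {B}, which is not all of the schema, so we must add further attributes.
{B, C, E}⁺: BCE→FHJ adds F, H, J; EJ→CDH adds D; EFH→AD adds A → {A, B, C, D, E, F, H, J}.
{B, C, H}⁺: H→DF adds D, F; CFH→DE adds E; EFH→AD adds A; BCE→FHJ adds J → {A, B, C, D, E, F, H, J}.
{B, E, J}⁺: EJ→CDH adds C, D, H; H→DF adds F; EFH→AD adds A → {A, B, C, D, E, F, H, J}.
Any other superkey contains one of these as a subset, so there are no further candidate keys.

{B, C, E}; {B, C, H}; {B, E, J}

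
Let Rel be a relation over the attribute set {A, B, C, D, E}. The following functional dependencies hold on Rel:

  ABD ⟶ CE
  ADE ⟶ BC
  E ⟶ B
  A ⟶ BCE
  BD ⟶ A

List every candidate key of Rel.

Attribute D never appears on the right-hand side of any dependency, so D must belong to every candidate key.
{D}⁺ = {D}, which is not all of the schema, so we must add further attributes.
{A, D}⁺: A→BCE adds B, C, E → {A, B, C, D, E}. Minimal: {D}⁺ = {D}; {A}⁺ = {A, B, C, E} — none reach the full schema.
{B, D}⁺: BD→A adds A; ABD→CE adds C, E → {A, B, C, D, E}. Minimal: {D}⁺ = {D}; {B}⁺ = {B} — none reach the full schema.
{D, E}⁺: E→B adds B; BD→A adds A; ABD→CE adds C → {A, B, C, D, E}. Minimal: {E}⁺ = {B, E}; {D}⁺ = {D} — none reach the full schema.
Any other superkey contains one of these as a subset, so there are no further candidate keys.

AD, BD, DE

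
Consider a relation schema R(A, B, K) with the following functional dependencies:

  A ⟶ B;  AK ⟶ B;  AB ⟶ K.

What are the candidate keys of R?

{A}

Attribute A never appears on the right-hand side of any dependency, so A must belong to every candidate key.
{A}⁺ = {A, B, K}, which is all of the schema, so {A} is the only candidate key.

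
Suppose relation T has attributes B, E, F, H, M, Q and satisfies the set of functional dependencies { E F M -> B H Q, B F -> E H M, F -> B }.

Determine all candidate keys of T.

{F}⁺: F→B adds B; BF→EHM adds E, H, M; EFM→BHQ adds Q → {B, E, F, H, M, Q}.
No other minimal superkey exists.

(F)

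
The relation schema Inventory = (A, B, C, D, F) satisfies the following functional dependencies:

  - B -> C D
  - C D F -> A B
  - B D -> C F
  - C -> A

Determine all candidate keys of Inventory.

(B); (C, D, F)

{B}⁺: B→CD adds C, D; BD→CF adds F; C→A adds A → {A, B, C, D, F}.
{C, D, F}⁺: CDF→AB adds A, B → {A, B, C, D, F}. Minimal: {D, F}⁺ = {D, F}; {C, F}⁺ = {A, C, F}; {C, D}⁺ = {A, C, D} — none reach the full schema.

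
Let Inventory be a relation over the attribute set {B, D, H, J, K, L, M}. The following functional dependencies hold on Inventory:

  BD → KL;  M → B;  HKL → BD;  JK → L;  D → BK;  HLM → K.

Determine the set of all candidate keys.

Attributes H, J, M never appear on any right-hand side, so every candidate key must contain {H, J, M}.
{H, J, M}⁺ = {B, H, J, M}, which is not all of the schema, so we must add further attributes.
{D, H, J, M}⁺: M→B adds B; D→BK adds K; BD→KL adds L → {B, D, H, J, K, L, M}. Minimal: {H, J, M}⁺ = {B, H, J, M}; {D, J, M}⁺ = {B, D, J, K, L, M}; {D, H, M}⁺ = {B, D, H, K, L, M}; … — none reach the full schema.
{H, J, K, M}⁺: M→B adds B; JK→L adds L; HKL→BD adds D → {B, D, H, J, K, L, M}. Minimal: {J, K, M}⁺ = {B, J, K, L, M}; {H, K, M}⁺ = {B, H, K, M}; {H, J, M}⁺ = {B, H, J, M}; … — none reach the full schema.
{H, J, L, M}⁺: M→B adds B; HLM→K adds K; HKL→BD adds D → {B, D, H, J, K, L, M}. Minimal: {J, L, M}⁺ = {B, J, L, M}; {H, L, M}⁺ = {B, D, H, K, L, M}; {H, J, M}⁺ = {B, H, J, M}; … — none reach the full schema.
Any other superkey contains one of these as a subset, so there are no further candidate keys.

{D, H, J, M}, {H, J, K, M}, {H, J, L, M}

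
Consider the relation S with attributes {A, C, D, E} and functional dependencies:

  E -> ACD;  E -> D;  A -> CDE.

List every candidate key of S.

{A}⁺: A→CDE adds C, D, E → {A, C, D, E}.
{E}⁺: E→ACD adds A, C, D → {A, C, D, E}.
Any other superkey contains one of these as a subset, so there are no further candidate keys.

{A}, {E}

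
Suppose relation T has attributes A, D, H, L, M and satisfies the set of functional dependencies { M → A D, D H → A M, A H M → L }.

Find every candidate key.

{D, H}; {H, M}

Attribute H never appears on the right-hand side of any dependency, so H must belong to every candidate key.
{H}⁺ = {H}, which is not all of the schema, so we must add further attributes.
{D, H}⁺: DH→AM adds A, M; AHM→L adds L → {A, D, H, L, M}.
{H, M}⁺: M→AD adds A, D; AHM→L adds L → {A, D, H, L, M}.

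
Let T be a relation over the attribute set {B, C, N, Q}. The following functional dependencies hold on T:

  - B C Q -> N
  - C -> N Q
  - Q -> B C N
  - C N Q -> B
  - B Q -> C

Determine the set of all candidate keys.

(C), (Q)

{C}⁺: C→NQ adds N, Q; Q→BCN adds B → {B, C, N, Q}.
{Q}⁺: Q→BCN adds B, C, N → {B, C, N, Q}.
Any other superkey contains one of these as a subset, so there are no further candidate keys.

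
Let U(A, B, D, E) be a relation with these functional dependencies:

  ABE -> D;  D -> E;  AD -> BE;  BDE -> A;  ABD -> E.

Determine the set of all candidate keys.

{A, D}⁺: D→E adds E; AD→BE adds B → {A, B, D, E}.
{B, D}⁺: D→E adds E; BDE→A adds A → {A, B, D, E}.
{A, B, E}⁺: ABE→D adds D → {A, B, D, E}.
Any other superkey contains one of these as a subset, so there are no further candidate keys.

AD, BD, ABE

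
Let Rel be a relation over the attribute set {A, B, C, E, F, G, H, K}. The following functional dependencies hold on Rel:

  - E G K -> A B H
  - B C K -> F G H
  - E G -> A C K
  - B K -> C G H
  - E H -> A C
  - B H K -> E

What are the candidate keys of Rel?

{B, K}⁺: BK→CGH adds C, G, H; BHK→E adds E; EGK→ABH adds A; BCK→FGH adds F → {A, B, C, E, F, G, H, K}.
{E, G}⁺: EG→ACK adds A, C, K; EGK→ABH adds B, H; BCK→FGH adds F → {A, B, C, E, F, G, H, K}.
Any other superkey contains one of these as a subset, so there are no further candidate keys.

BK; EG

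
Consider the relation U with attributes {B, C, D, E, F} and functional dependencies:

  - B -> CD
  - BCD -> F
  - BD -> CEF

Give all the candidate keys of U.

Attribute B never appears on the right-hand side of any dependency, so B must belong to every candidate key.
{B}⁺ = {B, C, D, E, F}, which is all of the schema, so {B} is the only candidate key.

{B}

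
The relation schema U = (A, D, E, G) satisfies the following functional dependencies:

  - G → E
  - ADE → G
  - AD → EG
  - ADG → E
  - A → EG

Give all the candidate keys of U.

(A, D)

Attributes A, D never appear on any right-hand side, so every candidate key must contain {A, D}.
{A, D}⁺ = {A, D, E, G}, which is all of the schema, so {A, D} is the only candidate key.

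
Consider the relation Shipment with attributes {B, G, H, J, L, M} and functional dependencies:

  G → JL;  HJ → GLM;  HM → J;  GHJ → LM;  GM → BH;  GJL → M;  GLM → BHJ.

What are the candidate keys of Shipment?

{G}, {H, J}, {H, M}

{G}⁺: G→JL adds J, L; GJL→M adds M; GLM→BHJ adds B, H → {B, G, H, J, L, M}.
{H, J}⁺: HJ→GLM adds G, L, M; GM→BH adds B → {B, G, H, J, L, M}. Minimal: {J}⁺ = {J}; {H}⁺ = {H} — none reach the full schema.
{H, M}⁺: HM→J adds J; HJ→GLM adds G, L; GM→BH adds B → {B, G, H, J, L, M}. Minimal: {M}⁺ = {M}; {H}⁺ = {H} — none reach the full schema.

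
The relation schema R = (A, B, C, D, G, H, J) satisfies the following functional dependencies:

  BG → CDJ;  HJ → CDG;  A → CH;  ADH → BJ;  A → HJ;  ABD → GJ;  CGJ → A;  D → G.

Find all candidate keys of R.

{A}, {B, D}, {B, G}, {H, J}, {C, D, J}, {C, G, J}

{A}⁺: A→CH adds C, H; A→HJ adds J; HJ→CDG adds D, G; ADH→BJ adds B → {A, B, C, D, G, H, J}.
{B, D}⁺: D→G adds G; BG→CDJ adds C, J; CGJ→A adds A; A→CH adds H → {A, B, C, D, G, H, J}.
{B, G}⁺: BG→CDJ adds C, D, J; CGJ→A adds A; A→CH adds H → {A, B, C, D, G, H, J}.
{H, J}⁺: HJ→CDG adds C, D, G; CGJ→A adds A; ADH→BJ adds B → {A, B, C, D, G, H, J}.
{C, D, J}⁺: D→G adds G; CGJ→A adds A; A→CH adds H; ADH→BJ adds B → {A, B, C, D, G, H, J}.
{C, G, J}⁺: CGJ→A adds A; A→CH adds H; HJ→CDG adds D; ADH→BJ adds B → {A, B, C, D, G, H, J}.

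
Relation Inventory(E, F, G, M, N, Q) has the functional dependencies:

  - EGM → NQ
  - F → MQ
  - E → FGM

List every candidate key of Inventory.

E

Attribute E never appears on the right-hand side of any dependency, so E must belong to every candidate key.
{E}⁺ = {E, F, G, M, N, Q}, which is all of the schema, so {E} is the only candidate key.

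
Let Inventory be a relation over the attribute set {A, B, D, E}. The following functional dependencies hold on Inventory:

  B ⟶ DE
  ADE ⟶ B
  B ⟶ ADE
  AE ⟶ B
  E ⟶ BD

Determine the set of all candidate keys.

{B}⁺: B→DE adds D, E; B→ADE adds A → {A, B, D, E}.
{E}⁺: E→BD adds B, D; B→ADE adds A → {A, B, D, E}.

B, E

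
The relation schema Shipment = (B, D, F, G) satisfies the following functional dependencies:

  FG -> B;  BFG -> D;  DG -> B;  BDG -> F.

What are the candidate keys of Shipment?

{D, G}, {F, G}

{D, G}⁺: DG→B adds B; BDG→F adds F → {B, D, F, G}. Minimal: {G}⁺ = {G}; {D}⁺ = {D} — none reach the full schema.
{F, G}⁺: FG→B adds B; BFG→D adds D → {B, D, F, G}. Minimal: {G}⁺ = {G}; {F}⁺ = {F} — none reach the full schema.
Any other superkey contains one of these as a subset, so there are no further candidate keys.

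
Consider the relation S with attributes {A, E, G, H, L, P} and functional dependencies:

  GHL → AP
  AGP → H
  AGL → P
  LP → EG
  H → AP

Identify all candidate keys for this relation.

{H, L}, {A, G, L}, {A, L, P}

Attribute L never appears on the right-hand side of any dependency, so L must belong to every candidate key.
{L}⁺ = {L}, which is not all of the schema, so we must add further attributes.
{H, L}⁺: H→AP adds A, P; LP→EG adds E, G → {A, E, G, H, L, P}. Minimal: {L}⁺ = {L}; {H}⁺ = {A, H, P} — none reach the full schema.
{A, G, L}⁺: AGL→P adds P; LP→EG adds E; AGP→H adds H → {A, E, G, H, L, P}. Minimal: {G, L}⁺ = {G, L}; {A, L}⁺ = {A, L}; {A, G}⁺ = {A, G} — none reach the full schema.
{A, L, P}⁺: LP→EG adds E, G; AGP→H adds H → {A, E, G, H, L, P}. Minimal: {L, P}⁺ = {E, G, L, P}; {A, P}⁺ = {A, P}; {A, L}⁺ = {A, L} — none reach the full schema.
Any other superkey contains one of these as a subset, so there are no further candidate keys.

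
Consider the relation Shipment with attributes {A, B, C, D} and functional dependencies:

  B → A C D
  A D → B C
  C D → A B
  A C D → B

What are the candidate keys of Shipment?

{B}⁺: B→ACD adds A, C, D → {A, B, C, D}.
{A, D}⁺: AD→BC adds B, C → {A, B, C, D}.
{C, D}⁺: CD→AB adds A, B → {A, B, C, D}.
Any other superkey contains one of these as a subset, so there are no further candidate keys.

B, AD, CD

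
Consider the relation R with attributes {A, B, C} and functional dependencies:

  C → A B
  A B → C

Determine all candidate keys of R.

{C}, {A, B}

{C}⁺: C→AB adds A, B → {A, B, C}.
{A, B}⁺: AB→C adds C → {A, B, C}. Minimal: {B}⁺ = {B}; {A}⁺ = {A} — none reach the full schema.
Any other superkey contains one of these as a subset, so there are no further candidate keys.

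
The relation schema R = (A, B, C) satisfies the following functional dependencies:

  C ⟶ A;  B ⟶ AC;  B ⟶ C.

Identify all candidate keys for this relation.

{B}

Attribute B never appears on the right-hand side of any dependency, so B must belong to every candidate key.
{B}⁺ = {A, B, C}, which is all of the schema, so {B} is the only candidate key.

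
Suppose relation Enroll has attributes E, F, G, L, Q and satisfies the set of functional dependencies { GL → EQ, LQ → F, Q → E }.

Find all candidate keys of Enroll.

Attributes G, L never appear on any right-hand side, so every candidate key must contain {G, L}.
{G, L}⁺ = {E, F, G, L, Q}, which is all of the schema, so {G, L} is the only candidate key.

(G, L)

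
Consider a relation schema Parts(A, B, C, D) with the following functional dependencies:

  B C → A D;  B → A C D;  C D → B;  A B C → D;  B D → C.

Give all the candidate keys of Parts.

{B}, {C, D}

{B}⁺: B→ACD adds A, C, D → {A, B, C, D}.
{C, D}⁺: CD→B adds B; BC→AD adds A → {A, B, C, D}. Minimal: {D}⁺ = {D}; {C}⁺ = {C} — none reach the full schema.
Any other superkey contains one of these as a subset, so there are no further candidate keys.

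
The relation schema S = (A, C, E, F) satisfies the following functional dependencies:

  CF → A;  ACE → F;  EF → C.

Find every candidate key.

Attribute E never appears on the right-hand side of any dependency, so E must belong to every candidate key.
{E}⁺ = {E}, which is not all of the schema, so we must add further attributes.
{E, F}⁺: EF→C adds C; CF→A adds A → {A, C, E, F}.
{A, C, E}⁺: ACE→F adds F → {A, C, E, F}.
Any other superkey contains one of these as a subset, so there are no further candidate keys.

(E, F), (A, C, E)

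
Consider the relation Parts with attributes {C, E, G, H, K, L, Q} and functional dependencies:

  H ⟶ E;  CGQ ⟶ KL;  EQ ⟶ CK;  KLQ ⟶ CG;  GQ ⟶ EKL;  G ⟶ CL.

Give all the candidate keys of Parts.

Attributes H, Q never appear on any right-hand side, so every candidate key must contain {H, Q}.
{H, Q}⁺ = {C, E, H, K, Q}, which is not all of the schema, so we must add further attributes.
{G, H, Q}⁺: H→E adds E; EQ→CK adds C, K; GQ→EKL adds L → {C, E, G, H, K, L, Q}. Minimal: {H, Q}⁺ = {C, E, H, K, Q}; {G, Q}⁺ = {C, E, G, K, L, Q}; {G, H}⁺ = {C, E, G, H, L} — none reach the full schema.
{H, L, Q}⁺: H→E adds E; EQ→CK adds C, K; KLQ→CG adds G → {C, E, G, H, K, L, Q}. Minimal: {L, Q}⁺ = {L, Q}; {H, Q}⁺ = {C, E, H, K, Q}; {H, L}⁺ = {E, H, L} — none reach the full schema.
Any other superkey contains one of these as a subset, so there are no further candidate keys.

GHQ; HLQ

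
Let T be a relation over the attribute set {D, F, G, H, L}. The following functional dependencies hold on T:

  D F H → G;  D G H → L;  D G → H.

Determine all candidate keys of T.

DFG, DFH

{D, F, G}⁺: DG→H adds H; DGH→L adds L → {D, F, G, H, L}. Minimal: {F, G}⁺ = {F, G}; {D, G}⁺ = {D, G, H, L}; {D, F}⁺ = {D, F} — none reach the full schema.
{D, F, H}⁺: DFH→G adds G; DGH→L adds L → {D, F, G, H, L}. Minimal: {F, H}⁺ = {F, H}; {D, H}⁺ = {D, H}; {D, F}⁺ = {D, F} — none reach the full schema.
Any other superkey contains one of these as a subset, so there are no further candidate keys.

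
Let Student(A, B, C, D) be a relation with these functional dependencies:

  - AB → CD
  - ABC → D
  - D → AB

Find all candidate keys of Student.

{D}⁺: D→AB adds A, B; AB→CD adds C → {A, B, C, D}.
{A, B}⁺: AB→CD adds C, D → {A, B, C, D}.

(D), (A, B)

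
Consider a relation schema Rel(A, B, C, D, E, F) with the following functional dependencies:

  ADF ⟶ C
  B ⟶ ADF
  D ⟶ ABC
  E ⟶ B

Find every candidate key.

(E)

Attribute E never appears on the right-hand side of any dependency, so E must belong to every candidate key.
{E}⁺ = {A, B, C, D, E, F}, which is all of the schema, so {E} is the only candidate key.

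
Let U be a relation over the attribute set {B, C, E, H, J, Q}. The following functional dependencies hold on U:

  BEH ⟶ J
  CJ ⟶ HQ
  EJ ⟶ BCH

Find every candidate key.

Attribute E never appears on the right-hand side of any dependency, so E must belong to every candidate key.
{E}⁺ = {E}, which is not all of the schema, so we must add further attributes.
{E, J}⁺: EJ→BCH adds B, C, H; CJ→HQ adds Q → {B, C, E, H, J, Q}. Minimal: {J}⁺ = {J}; {E}⁺ = {E} — none reach the full schema.
{B, E, H}⁺: BEH→J adds J; EJ→BCH adds C; CJ→HQ adds Q → {B, C, E, H, J, Q}. Minimal: {E, H}⁺ = {E, H}; {B, H}⁺ = {B, H}; {B, E}⁺ = {B, E} — none reach the full schema.

{E, J}, {B, E, H}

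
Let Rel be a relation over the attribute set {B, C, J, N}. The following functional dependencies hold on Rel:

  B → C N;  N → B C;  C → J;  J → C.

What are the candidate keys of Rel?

{B}; {N}

{B}⁺: B→CN adds C, N; C→J adds J → {B, C, J, N}.
{N}⁺: N→BC adds B, C; C→J adds J → {B, C, J, N}.
Any other superkey contains one of these as a subset, so there are no further candidate keys.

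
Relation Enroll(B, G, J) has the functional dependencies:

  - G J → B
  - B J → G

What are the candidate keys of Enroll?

Attribute J never appears on the right-hand side of any dependency, so J must belong to every candidate key.
{J}⁺ = {J}, which is not all of the schema, so we must add further attributes.
{B, J}⁺: BJ→G adds G → {B, G, J}. Minimal: {J}⁺ = {J}; {B}⁺ = {B} — none reach the full schema.
{G, J}⁺: GJ→B adds B → {B, G, J}. Minimal: {J}⁺ = {J}; {G}⁺ = {G} — none reach the full schema.
Any other superkey contains one of these as a subset, so there are no further candidate keys.

{B, J}, {G, J}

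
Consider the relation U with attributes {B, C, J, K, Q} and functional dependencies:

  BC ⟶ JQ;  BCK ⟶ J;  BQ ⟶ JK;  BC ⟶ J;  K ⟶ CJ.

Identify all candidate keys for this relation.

{B, C}, {B, K}, {B, Q}

Attribute B never appears on the right-hand side of any dependency, so B must belong to every candidate key.
{B}⁺ = {B}, which is not all of the schema, so we must add further attributes.
{B, C}⁺: BC→JQ adds J, Q; BQ→JK adds K → {B, C, J, K, Q}. Minimal: {C}⁺ = {C}; {B}⁺ = {B} — none reach the full schema.
{B, K}⁺: K→CJ adds C, J; BC→JQ adds Q → {B, C, J, K, Q}. Minimal: {K}⁺ = {C, J, K}; {B}⁺ = {B} — none reach the full schema.
{B, Q}⁺: BQ→JK adds J, K; K→CJ adds C → {B, C, J, K, Q}. Minimal: {Q}⁺ = {Q}; {B}⁺ = {B} — none reach the full schema.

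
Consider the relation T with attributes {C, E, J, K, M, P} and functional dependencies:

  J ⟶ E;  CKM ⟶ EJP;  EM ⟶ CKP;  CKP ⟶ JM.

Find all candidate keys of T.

(E, M), (J, M), (C, K, M), (C, K, P)

{E, M}⁺: EM→CKP adds C, K, P; CKP→JM adds J → {C, E, J, K, M, P}. Minimal: {M}⁺ = {M}; {E}⁺ = {E} — none reach the full schema.
{J, M}⁺: J→E adds E; EM→CKP adds C, K, P → {C, E, J, K, M, P}. Minimal: {M}⁺ = {M}; {J}⁺ = {E, J} — none reach the full schema.
{C, K, M}⁺: CKM→EJP adds E, J, P → {C, E, J, K, M, P}. Minimal: {K, M}⁺ = {K, M}; {C, M}⁺ = {C, M}; {C, K}⁺ = {C, K} — none reach the full schema.
{C, K, P}⁺: CKP→JM adds J, M; J→E adds E → {C, E, J, K, M, P}. Minimal: {K, P}⁺ = {K, P}; {C, P}⁺ = {C, P}; {C, K}⁺ = {C, K} — none reach the full schema.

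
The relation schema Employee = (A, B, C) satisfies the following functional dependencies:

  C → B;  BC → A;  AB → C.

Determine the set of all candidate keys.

{C}⁺: C→B adds B; BC→A adds A → {A, B, C}.
{A, B}⁺: AB→C adds C → {A, B, C}. Minimal: {B}⁺ = {B}; {A}⁺ = {A} — none reach the full schema.
Any other superkey contains one of these as a subset, so there are no further candidate keys.

C, AB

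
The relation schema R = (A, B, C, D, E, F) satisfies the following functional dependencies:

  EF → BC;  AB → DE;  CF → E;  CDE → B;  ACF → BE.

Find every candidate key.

{A, B, F}, {A, C, F}, {A, E, F}

Attributes A, F never appear on any right-hand side, so every candidate key must contain {A, F}.
{A, F}⁺ = {A, F}, which is not all of the schema, so we must add further attributes.
{A, B, F}⁺: AB→DE adds D, E; EF→BC adds C → {A, B, C, D, E, F}.
{A, C, F}⁺: CF→E adds E; ACF→BE adds B; AB→DE adds D → {A, B, C, D, E, F}.
{A, E, F}⁺: EF→BC adds B, C; AB→DE adds D → {A, B, C, D, E, F}.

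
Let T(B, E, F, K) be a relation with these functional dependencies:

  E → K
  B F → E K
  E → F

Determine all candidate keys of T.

BE, BF

{B, E}⁺: E→K adds K; E→F adds F → {B, E, F, K}.
{B, F}⁺: BF→EK adds E, K → {B, E, F, K}.
Any other superkey contains one of these as a subset, so there are no further candidate keys.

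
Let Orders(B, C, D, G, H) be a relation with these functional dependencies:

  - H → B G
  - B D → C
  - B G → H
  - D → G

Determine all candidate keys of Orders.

Attribute D never appears on the right-hand side of any dependency, so D must belong to every candidate key.
{D}⁺ = {D, G}, which is not all of the schema, so we must add further attributes.
{B, D}⁺: BD→C adds C; D→G adds G; BG→H adds H → {B, C, D, G, H}. Minimal: {D}⁺ = {D, G}; {B}⁺ = {B} — none reach the full schema.
{D, H}⁺: H→BG adds B, G; BD→C adds C → {B, C, D, G, H}. Minimal: {H}⁺ = {B, G, H}; {D}⁺ = {D, G} — none reach the full schema.

BD, DH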